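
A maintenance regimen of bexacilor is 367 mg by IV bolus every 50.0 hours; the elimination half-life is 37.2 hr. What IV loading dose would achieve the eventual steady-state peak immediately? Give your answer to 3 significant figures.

k = ln 2 / 37.2 = 0.01863 hr⁻¹
Accumulation ratio R = 1 / (1 − e^(−kτ)) = 1 / (1 − e^(−0.01863×50.0)) = 1 / (1 − 0.3939) = 1.650
Loading dose = maintenance dose × R = 367 × 1.650 ≈ 606 mg

606 mg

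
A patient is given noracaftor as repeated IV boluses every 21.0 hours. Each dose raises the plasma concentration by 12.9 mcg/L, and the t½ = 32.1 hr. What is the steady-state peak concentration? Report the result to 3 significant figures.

35.4 mcg/L

k = ln 2 / 32.1 = 0.02159 hr⁻¹
Fraction remaining after one interval: e^(−kτ) = e^(−0.02159 × 21.0) = 0.6354
R = 1 / (1 − 0.6354) = 2.743
Css,max = 12.9 × 2.743 ≈ 35.4 mcg/L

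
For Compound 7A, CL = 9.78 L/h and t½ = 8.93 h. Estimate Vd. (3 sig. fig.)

126 L

k = ln 2 / t½ = ln 2 / 8.93 = 0.07762 h⁻¹
V = CL / k = 9.78 / 0.07762 ≈ 126 L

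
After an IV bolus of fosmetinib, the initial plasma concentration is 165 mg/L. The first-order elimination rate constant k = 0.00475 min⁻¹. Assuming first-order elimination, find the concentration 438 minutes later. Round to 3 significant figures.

C(t) = C₀ e^(−kt) = 165 × e^(−0.004750 × 438) = 165 × e^(−2.080) = 165 × 0.1249 ≈ 20.6 mg/L

20.6 mg/L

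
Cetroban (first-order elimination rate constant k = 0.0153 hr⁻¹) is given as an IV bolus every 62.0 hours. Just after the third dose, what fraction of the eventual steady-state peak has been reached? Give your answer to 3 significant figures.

0.942

f_n = 1 − e^(−nkτ) = 1 − e^(−3 × 0.01530 × 62.0) = 1 − e^(−2.846) = 1 − 0.05809 ≈ 0.942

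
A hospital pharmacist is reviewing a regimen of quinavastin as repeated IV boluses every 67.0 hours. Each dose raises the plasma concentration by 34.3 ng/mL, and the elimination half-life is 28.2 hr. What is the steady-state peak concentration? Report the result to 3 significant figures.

42.5 ng/mL

k = ln 2 / 28.2 = 0.02458 hr⁻¹
Fraction remaining after one interval: e^(−kτ) = e^(−0.02458 × 67.0) = 0.1927
R = 1 / (1 − 0.1927) = 1.239
Css,max = 34.3 × 1.239 ≈ 42.5 ng/mL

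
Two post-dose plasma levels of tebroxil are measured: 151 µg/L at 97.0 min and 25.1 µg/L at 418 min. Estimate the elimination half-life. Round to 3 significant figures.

124 minutes

k = ln(C₁/C₂) / (t₂ − t₁) = ln(151/25.1) / (418 − 97.0)
  = 1.794 / 321.0 = 0.005590 min⁻¹
t½ = ln 2 / k = ln 2 / 0.005590 ≈ 124 minutes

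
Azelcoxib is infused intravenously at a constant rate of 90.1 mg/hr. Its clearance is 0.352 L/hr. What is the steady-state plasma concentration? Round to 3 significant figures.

Css = infusion rate / CL = 90.1 / 0.352 ≈ 256 µg/mL

256 µg/mL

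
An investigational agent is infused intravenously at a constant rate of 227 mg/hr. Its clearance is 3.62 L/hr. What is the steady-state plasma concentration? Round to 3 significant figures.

62.7 µg/mL

Css = infusion rate / CL = 227 / 3.62 ≈ 62.7 µg/mL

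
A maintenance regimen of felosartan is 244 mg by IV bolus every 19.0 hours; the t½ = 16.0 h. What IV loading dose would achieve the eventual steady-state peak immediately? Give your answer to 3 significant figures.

435 mg

k = ln 2 / 16.0 = 0.04332 h⁻¹
Accumulation ratio R = 1 / (1 − e^(−kτ)) = 1 / (1 − e^(−0.04332×19.0)) = 1 / (1 − 0.4391) = 1.783
Loading dose = maintenance dose × R = 244 × 1.783 ≈ 435 mg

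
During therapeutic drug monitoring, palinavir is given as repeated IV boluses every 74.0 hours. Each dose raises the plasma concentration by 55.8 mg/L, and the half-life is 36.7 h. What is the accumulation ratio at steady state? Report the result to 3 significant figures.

1.33

k = ln 2 / 36.7 = 0.01889 h⁻¹
Fraction remaining after one interval: e^(−kτ) = e^(−0.01889 × 74.0) = 0.2472
R = 1 / (1 − 0.2472) = 1 / 0.7528 ≈ 1.33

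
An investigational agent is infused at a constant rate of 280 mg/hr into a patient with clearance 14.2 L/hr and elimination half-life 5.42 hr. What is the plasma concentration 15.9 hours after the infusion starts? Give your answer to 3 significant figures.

Css = rate / CL = 280 / 14.2 = 19.72 µg/mL
k = ln 2 / 5.42 = 0.1279 hr⁻¹
C(t) = Css (1 − e^(−kt)) = 19.72 × (1 − e^(−2.033)) = 19.72 × 0.8691 ≈ 17.1 µg/mL

17.1 µg/mL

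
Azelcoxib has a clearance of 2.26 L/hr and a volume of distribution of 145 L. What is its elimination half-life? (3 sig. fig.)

44.5 hours

k = CL / V = 2.26 / 145 = 0.01559 hr⁻¹
t½ = ln 2 / k = ln 2 / 0.01559 ≈ 44.5 hours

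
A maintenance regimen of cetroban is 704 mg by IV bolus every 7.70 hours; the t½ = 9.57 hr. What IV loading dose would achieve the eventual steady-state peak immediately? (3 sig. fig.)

k = ln 2 / 9.57 = 0.07243 hr⁻¹
Accumulation ratio R = 1 / (1 − e^(−kτ)) = 1 / (1 − e^(−0.07243×7.70)) = 1 / (1 − 0.5725) = 2.339
Loading dose = maintenance dose × R = 704 × 2.339 ≈ 1650 mg

1650 mg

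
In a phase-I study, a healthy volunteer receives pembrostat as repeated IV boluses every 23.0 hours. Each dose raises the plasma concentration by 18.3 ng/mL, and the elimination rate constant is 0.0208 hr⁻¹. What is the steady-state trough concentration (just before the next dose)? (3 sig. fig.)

29.8 ng/mL

Fraction remaining after one interval: e^(−kτ) = e^(−0.02080 × 23.0) = 0.6198
R = 1 / (1 − 0.6198) = 2.630
Css,max = 18.3 × 2.630 = 48.13 ng/mL
Css,min = Css,max × e^(−kτ) = 48.13 × 0.6198 ≈ 29.8 ng/mL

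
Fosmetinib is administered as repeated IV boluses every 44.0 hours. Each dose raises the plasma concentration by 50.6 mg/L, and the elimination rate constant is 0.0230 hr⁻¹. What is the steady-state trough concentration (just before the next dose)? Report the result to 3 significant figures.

28.9 mg/L

Fraction remaining after one interval: e^(−kτ) = e^(−0.02300 × 44.0) = 0.3635
R = 1 / (1 − 0.3635) = 1.571
Css,max = 50.6 × 1.571 = 79.50 mg/L
Css,min = Css,max × e^(−kτ) = 79.50 × 0.3635 ≈ 28.9 mg/L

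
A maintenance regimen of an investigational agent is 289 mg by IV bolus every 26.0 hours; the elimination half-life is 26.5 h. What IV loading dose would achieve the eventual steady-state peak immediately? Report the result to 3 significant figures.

k = ln 2 / 26.5 = 0.02616 h⁻¹
Accumulation ratio R = 1 / (1 − e^(−kτ)) = 1 / (1 − e^(−0.02616×26.0)) = 1 / (1 − 0.5066) = 2.027
Loading dose = maintenance dose × R = 289 × 2.027 ≈ 586 mg

586 mg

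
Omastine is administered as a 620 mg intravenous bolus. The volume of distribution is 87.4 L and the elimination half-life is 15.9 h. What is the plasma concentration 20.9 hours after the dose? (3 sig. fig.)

2.85 mg/L

C₀ = dose / V = 620 / 87.4 = 7.094 mg/L
k = ln 2 / 15.9 = 0.04359 h⁻¹
C(t) = C₀ e^(−kt) = 7.094 × e^(−0.04359 × 20.9) = 7.094 × e^(−0.9111) = 7.094 × 0.4021 ≈ 2.85 mg/L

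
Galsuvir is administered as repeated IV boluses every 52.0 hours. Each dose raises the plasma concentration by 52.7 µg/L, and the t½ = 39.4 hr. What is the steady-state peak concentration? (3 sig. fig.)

87.9 µg/L

k = ln 2 / 39.4 = 0.01759 hr⁻¹
Fraction remaining after one interval: e^(−kτ) = e^(−0.01759 × 52.0) = 0.4006
R = 1 / (1 − 0.4006) = 1.668
Css,max = 52.7 × 1.668 ≈ 87.9 µg/L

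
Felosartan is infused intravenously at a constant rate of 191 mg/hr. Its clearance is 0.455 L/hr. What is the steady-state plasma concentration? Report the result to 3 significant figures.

420 mg/L

Css = infusion rate / CL = 191 / 0.455 ≈ 420 mg/L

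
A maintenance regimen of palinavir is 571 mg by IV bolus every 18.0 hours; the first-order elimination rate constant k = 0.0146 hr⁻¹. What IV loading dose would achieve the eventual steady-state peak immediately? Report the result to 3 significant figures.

2470 mg

Accumulation ratio R = 1 / (1 − e^(−kτ)) = 1 / (1 − e^(−0.01460×18.0)) = 1 / (1 − 0.7689) = 4.327
Loading dose = maintenance dose × R = 571 × 4.327 ≈ 2470 mg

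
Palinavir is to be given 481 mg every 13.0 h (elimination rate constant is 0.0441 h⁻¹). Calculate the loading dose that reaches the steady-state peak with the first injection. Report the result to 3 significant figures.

1100 mg

Accumulation ratio R = 1 / (1 − e^(−kτ)) = 1 / (1 − e^(−0.04410×13.0)) = 1 / (1 − 0.5637) = 2.292
Loading dose = maintenance dose × R = 481 × 2.292 ≈ 1100 mg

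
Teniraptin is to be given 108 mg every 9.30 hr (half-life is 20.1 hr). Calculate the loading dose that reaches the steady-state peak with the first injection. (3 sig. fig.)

k = ln 2 / 20.1 = 0.03448 hr⁻¹
Accumulation ratio R = 1 / (1 − e^(−kτ)) = 1 / (1 − e^(−0.03448×9.30)) = 1 / (1 − 0.7256) = 3.645
Loading dose = maintenance dose × R = 108 × 3.645 ≈ 394 mg

394 mg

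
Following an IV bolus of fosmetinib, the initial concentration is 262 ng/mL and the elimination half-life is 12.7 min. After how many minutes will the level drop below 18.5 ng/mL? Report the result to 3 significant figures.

k = ln 2 / 12.7 = 0.05458 min⁻¹
C(t) = C₀ e^(−kt)  ⇒  t = ln(C₀/C) / k
t = ln(262/18.5) / 0.05458 = 2.651 / 0.05458 ≈ 48.6 minutes

48.6 minutes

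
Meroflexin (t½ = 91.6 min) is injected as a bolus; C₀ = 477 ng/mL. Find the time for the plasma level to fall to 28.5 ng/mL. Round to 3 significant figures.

k = ln 2 / 91.6 = 0.007567 min⁻¹
C(t) = C₀ e^(−kt)  ⇒  t = ln(C₀/C) / k
t = ln(477/28.5) / 0.007567 = 2.818 / 0.007567 ≈ 372 minutes

372 minutes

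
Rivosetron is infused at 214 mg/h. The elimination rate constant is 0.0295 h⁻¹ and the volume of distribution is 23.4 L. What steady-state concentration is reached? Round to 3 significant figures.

CL = k · V = 0.0295 × 23.4 = 0.6903 L/h
Css = rate / CL = 214 / 0.6903 ≈ 310 µg/mL

310 µg/mL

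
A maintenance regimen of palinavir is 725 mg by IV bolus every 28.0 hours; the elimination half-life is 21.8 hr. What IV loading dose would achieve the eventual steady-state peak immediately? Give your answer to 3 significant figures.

k = ln 2 / 21.8 = 0.03180 hr⁻¹
Accumulation ratio R = 1 / (1 − e^(−kτ)) = 1 / (1 − e^(−0.03180×28.0)) = 1 / (1 − 0.4105) = 1.696
Loading dose = maintenance dose × R = 725 × 1.696 ≈ 1230 mg

1230 mg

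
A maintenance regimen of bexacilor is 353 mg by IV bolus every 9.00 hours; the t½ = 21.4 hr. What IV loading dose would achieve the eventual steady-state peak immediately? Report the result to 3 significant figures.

1400 mg

k = ln 2 / 21.4 = 0.03239 hr⁻¹
Accumulation ratio R = 1 / (1 − e^(−kτ)) = 1 / (1 − e^(−0.03239×9.00)) = 1 / (1 − 0.7471) = 3.955
Loading dose = maintenance dose × R = 353 × 3.955 ≈ 1400 mg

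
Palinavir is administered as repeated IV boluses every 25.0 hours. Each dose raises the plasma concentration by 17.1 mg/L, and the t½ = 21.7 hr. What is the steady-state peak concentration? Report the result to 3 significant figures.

k = ln 2 / 21.7 = 0.03194 hr⁻¹
Fraction remaining after one interval: e^(−kτ) = e^(−0.03194 × 25.0) = 0.4500
R = 1 / (1 − 0.4500) = 1.818
Css,max = 17.1 × 1.818 ≈ 31.1 mg/L

31.1 mg/L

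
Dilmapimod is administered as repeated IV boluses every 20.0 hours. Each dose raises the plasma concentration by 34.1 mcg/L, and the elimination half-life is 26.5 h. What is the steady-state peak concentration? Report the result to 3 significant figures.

k = ln 2 / 26.5 = 0.02616 h⁻¹
Fraction remaining after one interval: e^(−kτ) = e^(−0.02616 × 20.0) = 0.5927
R = 1 / (1 − 0.5927) = 2.455
Css,max = 34.1 × 2.455 ≈ 83.7 mcg/L

83.7 mcg/L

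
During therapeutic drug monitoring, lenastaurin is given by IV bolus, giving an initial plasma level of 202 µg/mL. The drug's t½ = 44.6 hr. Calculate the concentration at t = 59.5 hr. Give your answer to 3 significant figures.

k = ln 2 / 44.6 = 0.01554 hr⁻¹
59.5 hr is 1.334 half-lives, so C = 202 × (1/2)^1.334 = 202 × 0.3966 ≈ 80.1 µg/mL

80.1 µg/mL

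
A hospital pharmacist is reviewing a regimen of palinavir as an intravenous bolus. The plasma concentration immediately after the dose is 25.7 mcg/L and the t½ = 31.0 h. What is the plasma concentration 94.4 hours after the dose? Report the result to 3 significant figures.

3.11 mcg/L

k = ln 2 / 31.0 = 0.02236 h⁻¹
C(t) = C₀ e^(−kt) = 25.7 × e^(−0.02236 × 94.4) = 25.7 × e^(−2.111) = 25.7 × 0.1211 ≈ 3.11 mcg/L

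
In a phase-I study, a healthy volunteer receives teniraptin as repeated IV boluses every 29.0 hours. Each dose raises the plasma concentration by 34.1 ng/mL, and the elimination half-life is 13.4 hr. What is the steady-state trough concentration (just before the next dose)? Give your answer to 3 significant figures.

9.79 ng/mL

k = ln 2 / 13.4 = 0.05173 hr⁻¹
Fraction remaining after one interval: e^(−kτ) = e^(−0.05173 × 29.0) = 0.2231
R = 1 / (1 − 0.2231) = 1.287
Css,max = 34.1 × 1.287 = 43.89 ng/mL
Css,min = Css,max × e^(−kτ) = 43.89 × 0.2231 ≈ 9.79 ng/mL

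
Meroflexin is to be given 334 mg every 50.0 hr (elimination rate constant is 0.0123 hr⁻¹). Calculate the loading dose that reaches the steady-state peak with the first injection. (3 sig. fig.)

Accumulation ratio R = 1 / (1 − e^(−kτ)) = 1 / (1 − e^(−0.01230×50.0)) = 1 / (1 − 0.5406) = 2.177
Loading dose = maintenance dose × R = 334 × 2.177 ≈ 727 mg

727 mg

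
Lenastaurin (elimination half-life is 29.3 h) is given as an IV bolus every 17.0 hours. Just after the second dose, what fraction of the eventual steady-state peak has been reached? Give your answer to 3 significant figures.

k = ln 2 / 29.3 = 0.02366 h⁻¹
f_n = 1 − e^(−nkτ) = 1 − e^(−2 × 0.02366 × 17.0) = 1 − e^(−0.8043) = 1 − 0.4474 ≈ 0.553

0.553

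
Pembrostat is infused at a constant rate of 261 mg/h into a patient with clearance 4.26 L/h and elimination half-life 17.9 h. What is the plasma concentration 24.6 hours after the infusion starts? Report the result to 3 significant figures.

37.6 µg/mL

Css = rate / CL = 261 / 4.26 = 61.27 µg/mL
k = ln 2 / 17.9 = 0.03872 h⁻¹
C(t) = Css (1 − e^(−kt)) = 61.27 × (1 − e^(−0.9526)) = 61.27 × 0.6143 ≈ 37.6 µg/mL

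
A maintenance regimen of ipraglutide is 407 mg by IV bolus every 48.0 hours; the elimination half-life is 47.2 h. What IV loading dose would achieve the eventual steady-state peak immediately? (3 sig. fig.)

k = ln 2 / 47.2 = 0.01469 h⁻¹
Accumulation ratio R = 1 / (1 − e^(−kτ)) = 1 / (1 − e^(−0.01469×48.0)) = 1 / (1 − 0.4942) = 1.977
Loading dose = maintenance dose × R = 407 × 1.977 ≈ 805 mg

805 mg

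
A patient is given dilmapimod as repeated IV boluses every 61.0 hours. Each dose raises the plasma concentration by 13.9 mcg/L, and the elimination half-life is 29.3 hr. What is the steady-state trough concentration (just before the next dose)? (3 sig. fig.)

4.30 mcg/L

k = ln 2 / 29.3 = 0.02366 hr⁻¹
Fraction remaining after one interval: e^(−kτ) = e^(−0.02366 × 61.0) = 0.2362
R = 1 / (1 − 0.2362) = 1.309
Css,max = 13.9 × 1.309 = 18.20 mcg/L
Css,min = Css,max × e^(−kτ) = 18.20 × 0.2362 ≈ 4.30 mcg/L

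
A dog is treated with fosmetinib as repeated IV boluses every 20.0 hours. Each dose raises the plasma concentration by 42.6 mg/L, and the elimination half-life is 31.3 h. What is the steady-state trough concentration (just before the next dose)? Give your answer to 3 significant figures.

k = ln 2 / 31.3 = 0.02215 h⁻¹
Fraction remaining after one interval: e^(−kτ) = e^(−0.02215 × 20.0) = 0.6422
R = 1 / (1 − 0.6422) = 2.795
Css,max = 42.6 × 2.795 = 119.1 mg/L
Css,min = Css,max × e^(−kτ) = 119.1 × 0.6422 ≈ 76.5 mg/L

76.5 mg/L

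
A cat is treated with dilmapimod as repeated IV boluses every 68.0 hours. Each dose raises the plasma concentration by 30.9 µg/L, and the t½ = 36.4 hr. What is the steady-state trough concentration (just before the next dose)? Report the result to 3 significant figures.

k = ln 2 / 36.4 = 0.01904 hr⁻¹
Fraction remaining after one interval: e^(−kτ) = e^(−0.01904 × 68.0) = 0.2739
R = 1 / (1 − 0.2739) = 1.377
Css,max = 30.9 × 1.377 = 42.56 µg/L
Css,min = Css,max × e^(−kτ) = 42.56 × 0.2739 ≈ 11.7 µg/L

11.7 µg/L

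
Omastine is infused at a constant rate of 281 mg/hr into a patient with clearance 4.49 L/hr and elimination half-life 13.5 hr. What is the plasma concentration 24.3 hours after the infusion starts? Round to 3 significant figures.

Css = rate / CL = 281 / 4.49 = 62.58 mg/L
k = ln 2 / 13.5 = 0.05134 hr⁻¹
C(t) = Css (1 − e^(−kt)) = 62.58 × (1 − e^(−1.248)) = 62.58 × 0.7128 ≈ 44.6 mg/L

44.6 mg/L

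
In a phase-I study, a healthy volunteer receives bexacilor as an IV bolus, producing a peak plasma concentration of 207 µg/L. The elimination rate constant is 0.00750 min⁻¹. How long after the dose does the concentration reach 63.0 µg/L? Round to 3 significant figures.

C(t) = C₀ e^(−kt)  ⇒  t = ln(C₀/C) / k
t = ln(207/63.0) / 0.007500 = 1.190 / 0.007500 ≈ 159 minutes

159 minutes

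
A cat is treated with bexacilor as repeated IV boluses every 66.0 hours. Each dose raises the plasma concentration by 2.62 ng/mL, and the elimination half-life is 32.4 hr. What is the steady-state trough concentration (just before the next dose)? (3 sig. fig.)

k = ln 2 / 32.4 = 0.02139 hr⁻¹
Fraction remaining after one interval: e^(−kτ) = e^(−0.02139 × 66.0) = 0.2437
R = 1 / (1 − 0.2437) = 1.322
Css,max = 2.62 × 1.322 = 3.464 ng/mL
Css,min = Css,max × e^(−kτ) = 3.464 × 0.2437 ≈ 0.844 ng/mL

0.844 ng/mL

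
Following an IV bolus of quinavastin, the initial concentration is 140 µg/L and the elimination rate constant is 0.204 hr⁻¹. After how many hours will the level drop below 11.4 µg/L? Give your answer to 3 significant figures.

12.3 hours

C(t) = C₀ e^(−kt)  ⇒  t = ln(C₀/C) / k
t = ln(140/11.4) / 0.2040 = 2.508 / 0.2040 ≈ 12.3 hours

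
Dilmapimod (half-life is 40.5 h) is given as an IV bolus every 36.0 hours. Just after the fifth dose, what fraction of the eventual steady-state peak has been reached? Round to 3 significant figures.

0.954

k = ln 2 / 40.5 = 0.01711 h⁻¹
f_n = 1 − e^(−nkτ) = 1 − e^(−5 × 0.01711 × 36.0) = 1 − e^(−3.081) = 1 − 0.04593 ≈ 0.954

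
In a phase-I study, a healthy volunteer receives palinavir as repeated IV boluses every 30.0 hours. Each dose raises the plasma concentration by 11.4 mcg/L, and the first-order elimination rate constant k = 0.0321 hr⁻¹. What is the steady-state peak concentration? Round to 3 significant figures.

18.4 mcg/L

Fraction remaining after one interval: e^(−kτ) = e^(−0.03210 × 30.0) = 0.3817
R = 1 / (1 − 0.3817) = 1.617
Css,max = 11.4 × 1.617 ≈ 18.4 mcg/L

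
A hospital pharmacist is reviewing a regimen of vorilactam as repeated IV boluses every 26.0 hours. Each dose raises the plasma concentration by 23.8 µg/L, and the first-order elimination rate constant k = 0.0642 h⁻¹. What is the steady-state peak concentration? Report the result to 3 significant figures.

Fraction remaining after one interval: e^(−kτ) = e^(−0.06420 × 26.0) = 0.1884
R = 1 / (1 − 0.1884) = 1.232
Css,max = 23.8 × 1.232 ≈ 29.3 µg/L

29.3 µg/L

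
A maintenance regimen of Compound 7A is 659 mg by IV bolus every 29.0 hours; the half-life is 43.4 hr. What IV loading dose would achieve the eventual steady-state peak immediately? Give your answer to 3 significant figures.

k = ln 2 / 43.4 = 0.01597 hr⁻¹
Accumulation ratio R = 1 / (1 − e^(−kτ)) = 1 / (1 − e^(−0.01597×29.0)) = 1 / (1 − 0.6293) = 2.698
Loading dose = maintenance dose × R = 659 × 2.698 ≈ 1780 mg

1780 mg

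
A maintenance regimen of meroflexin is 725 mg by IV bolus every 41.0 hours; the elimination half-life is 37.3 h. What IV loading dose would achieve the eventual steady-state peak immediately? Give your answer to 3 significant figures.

1360 mg

k = ln 2 / 37.3 = 0.01858 h⁻¹
Accumulation ratio R = 1 / (1 − e^(−kτ)) = 1 / (1 − e^(−0.01858×41.0)) = 1 / (1 − 0.4668) = 1.875
Loading dose = maintenance dose × R = 725 × 1.875 ≈ 1360 mg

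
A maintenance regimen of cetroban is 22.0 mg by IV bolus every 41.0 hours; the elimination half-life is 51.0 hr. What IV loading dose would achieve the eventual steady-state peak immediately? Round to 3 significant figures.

51.5 mg

k = ln 2 / 51.0 = 0.01359 hr⁻¹
Accumulation ratio R = 1 / (1 − e^(−kτ)) = 1 / (1 − e^(−0.01359×41.0)) = 1 / (1 − 0.5728) = 2.341
Loading dose = maintenance dose × R = 22.0 × 2.341 ≈ 51.5 mg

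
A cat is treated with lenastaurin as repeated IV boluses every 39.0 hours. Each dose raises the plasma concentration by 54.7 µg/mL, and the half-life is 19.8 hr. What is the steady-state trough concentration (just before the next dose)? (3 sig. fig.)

k = ln 2 / 19.8 = 0.03501 hr⁻¹
Fraction remaining after one interval: e^(−kτ) = e^(−0.03501 × 39.0) = 0.2553
R = 1 / (1 − 0.2553) = 1.343
Css,max = 54.7 × 1.343 = 73.45 µg/mL
Css,min = Css,max × e^(−kτ) = 73.45 × 0.2553 ≈ 18.8 µg/mL

18.8 µg/mL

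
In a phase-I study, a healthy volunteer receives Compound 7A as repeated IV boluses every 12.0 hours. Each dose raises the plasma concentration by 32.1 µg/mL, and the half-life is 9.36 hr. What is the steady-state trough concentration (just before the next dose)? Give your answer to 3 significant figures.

22.4 µg/mL

k = ln 2 / 9.36 = 0.07405 hr⁻¹
Fraction remaining after one interval: e^(−kτ) = e^(−0.07405 × 12.0) = 0.4112
R = 1 / (1 − 0.4112) = 1.698
Css,max = 32.1 × 1.698 = 54.52 µg/mL
Css,min = Css,max × e^(−kτ) = 54.52 × 0.4112 ≈ 22.4 µg/mL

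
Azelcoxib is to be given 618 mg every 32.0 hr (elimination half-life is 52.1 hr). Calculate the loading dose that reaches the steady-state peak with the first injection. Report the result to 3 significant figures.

1780 mg

k = ln 2 / 52.1 = 0.01330 hr⁻¹
Accumulation ratio R = 1 / (1 − e^(−kτ)) = 1 / (1 − e^(−0.01330×32.0)) = 1 / (1 − 0.6533) = 2.884
Loading dose = maintenance dose × R = 618 × 2.884 ≈ 1780 mg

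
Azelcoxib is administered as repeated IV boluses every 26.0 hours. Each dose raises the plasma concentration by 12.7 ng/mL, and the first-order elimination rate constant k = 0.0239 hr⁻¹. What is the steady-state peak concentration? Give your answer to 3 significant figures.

Fraction remaining after one interval: e^(−kτ) = e^(−0.02390 × 26.0) = 0.5372
R = 1 / (1 − 0.5372) = 2.161
Css,max = 12.7 × 2.161 ≈ 27.4 ng/mL

27.4 ng/mL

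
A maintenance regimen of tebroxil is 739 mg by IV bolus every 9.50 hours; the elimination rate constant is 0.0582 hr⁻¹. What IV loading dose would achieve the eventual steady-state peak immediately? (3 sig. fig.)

1740 mg

Accumulation ratio R = 1 / (1 − e^(−kτ)) = 1 / (1 − e^(−0.05820×9.50)) = 1 / (1 − 0.5753) = 2.354
Loading dose = maintenance dose × R = 739 × 2.354 ≈ 1740 mg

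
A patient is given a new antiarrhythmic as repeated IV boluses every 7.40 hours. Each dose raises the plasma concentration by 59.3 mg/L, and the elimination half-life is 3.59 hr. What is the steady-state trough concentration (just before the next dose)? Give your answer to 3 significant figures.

18.7 mg/L

k = ln 2 / 3.59 = 0.1931 hr⁻¹
Fraction remaining after one interval: e^(−kτ) = e^(−0.1931 × 7.40) = 0.2396
R = 1 / (1 − 0.2396) = 1.315
Css,max = 59.3 × 1.315 = 77.99 mg/L
Css,min = Css,max × e^(−kτ) = 77.99 × 0.2396 ≈ 18.7 mg/L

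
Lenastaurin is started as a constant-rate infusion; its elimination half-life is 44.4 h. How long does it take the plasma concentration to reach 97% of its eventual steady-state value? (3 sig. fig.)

225 hours

k = ln 2 / 44.4 = 0.01561 h⁻¹
f = 1 − e^(−kt)  ⇒  t = −ln(1 − f) / k
t = −ln(1 − 0.97) / 0.01561 = 3.507 / 0.01561 ≈ 225 hours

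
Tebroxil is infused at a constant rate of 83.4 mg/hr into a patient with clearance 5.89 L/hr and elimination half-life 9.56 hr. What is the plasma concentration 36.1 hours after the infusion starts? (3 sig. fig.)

13.1 mg/L

Css = rate / CL = 83.4 / 5.89 = 14.16 mg/L
k = ln 2 / 9.56 = 0.07250 hr⁻¹
C(t) = Css (1 − e^(−kt)) = 14.16 × (1 − e^(−2.617)) = 14.16 × 0.9270 ≈ 13.1 mg/L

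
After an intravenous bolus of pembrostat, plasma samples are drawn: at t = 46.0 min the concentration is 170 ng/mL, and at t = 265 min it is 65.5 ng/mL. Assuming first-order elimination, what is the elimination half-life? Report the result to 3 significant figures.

159 minutes

k = ln(C₁/C₂) / (t₂ − t₁) = ln(170/65.5) / (265 − 46.0)
  = 0.9537 / 219.0 = 0.004355 min⁻¹
t½ = ln 2 / k = ln 2 / 0.004355 ≈ 159 minutes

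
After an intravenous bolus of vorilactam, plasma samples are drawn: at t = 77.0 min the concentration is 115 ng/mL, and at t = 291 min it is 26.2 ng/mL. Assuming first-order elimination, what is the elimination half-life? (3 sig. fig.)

100 minutes

k = ln(C₁/C₂) / (t₂ − t₁) = ln(115/26.2) / (291 − 77.0)
  = 1.479 / 214.0 = 0.006912 min⁻¹
t½ = ln 2 / k = ln 2 / 0.006912 ≈ 100 minutes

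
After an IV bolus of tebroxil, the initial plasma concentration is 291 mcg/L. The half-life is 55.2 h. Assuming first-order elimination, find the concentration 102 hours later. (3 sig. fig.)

k = ln 2 / 55.2 = 0.01256 h⁻¹
C(t) = C₀ e^(−kt) = 291 × e^(−0.01256 × 102) = 291 × e^(−1.281) = 291 × 0.2778 ≈ 80.8 mcg/L

80.8 mcg/L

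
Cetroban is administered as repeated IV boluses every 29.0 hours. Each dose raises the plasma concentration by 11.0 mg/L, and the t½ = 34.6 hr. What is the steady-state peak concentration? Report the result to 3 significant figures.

k = ln 2 / 34.6 = 0.02003 hr⁻¹
Fraction remaining after one interval: e^(−kτ) = e^(−0.02003 × 29.0) = 0.5594
R = 1 / (1 − 0.5594) = 2.269
Css,max = 11.0 × 2.269 ≈ 25.0 mg/L

25.0 mg/L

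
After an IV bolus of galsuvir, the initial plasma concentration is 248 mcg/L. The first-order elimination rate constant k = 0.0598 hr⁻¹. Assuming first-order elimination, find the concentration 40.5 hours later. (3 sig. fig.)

22.0 mcg/L

C(t) = C₀ e^(−kt) = 248 × e^(−0.05980 × 40.5) = 248 × e^(−2.422) = 248 × 0.08875 ≈ 22.0 mcg/L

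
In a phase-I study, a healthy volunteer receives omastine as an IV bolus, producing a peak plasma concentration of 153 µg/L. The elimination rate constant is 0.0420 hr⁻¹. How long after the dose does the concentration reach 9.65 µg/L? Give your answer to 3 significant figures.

C(t) = C₀ e^(−kt)  ⇒  t = ln(C₀/C) / k
t = ln(153/9.65) / 0.04200 = 2.763 / 0.04200 ≈ 65.8 hours

65.8 hours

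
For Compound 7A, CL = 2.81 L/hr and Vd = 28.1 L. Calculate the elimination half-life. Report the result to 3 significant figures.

k = CL / V = 2.81 / 28.1 = 0.1000 hr⁻¹
t½ = ln 2 / k = ln 2 / 0.1000 ≈ 6.93 hours

6.93 hours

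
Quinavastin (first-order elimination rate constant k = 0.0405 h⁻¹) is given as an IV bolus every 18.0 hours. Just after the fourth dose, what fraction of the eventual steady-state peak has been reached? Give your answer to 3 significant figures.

f_n = 1 − e^(−nkτ) = 1 − e^(−4 × 0.04050 × 18.0) = 1 − e^(−2.916) = 1 − 0.05415 ≈ 0.946

0.946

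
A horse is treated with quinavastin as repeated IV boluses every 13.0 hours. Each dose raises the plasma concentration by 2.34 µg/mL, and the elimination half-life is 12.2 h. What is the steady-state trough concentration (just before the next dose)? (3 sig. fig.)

2.14 µg/mL

k = ln 2 / 12.2 = 0.05682 h⁻¹
Fraction remaining after one interval: e^(−kτ) = e^(−0.05682 × 13.0) = 0.4778
R = 1 / (1 − 0.4778) = 1.915
Css,max = 2.34 × 1.915 = 4.481 µg/mL
Css,min = Css,max × e^(−kτ) = 4.481 × 0.4778 ≈ 2.14 µg/mL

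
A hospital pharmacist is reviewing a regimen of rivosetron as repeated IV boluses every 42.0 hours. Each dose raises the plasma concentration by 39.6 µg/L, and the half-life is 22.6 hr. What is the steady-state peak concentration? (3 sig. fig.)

k = ln 2 / 22.6 = 0.03067 hr⁻¹
Fraction remaining after one interval: e^(−kτ) = e^(−0.03067 × 42.0) = 0.2758
R = 1 / (1 − 0.2758) = 1.381
Css,max = 39.6 × 1.381 ≈ 54.7 µg/L

54.7 µg/L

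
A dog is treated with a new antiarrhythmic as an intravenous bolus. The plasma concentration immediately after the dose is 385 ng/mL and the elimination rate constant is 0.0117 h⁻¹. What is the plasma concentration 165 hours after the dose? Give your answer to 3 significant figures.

C(t) = C₀ e^(−kt) = 385 × e^(−0.01170 × 165) = 385 × e^(−1.931) = 385 × 0.1451 ≈ 55.9 ng/mL

55.9 ng/mL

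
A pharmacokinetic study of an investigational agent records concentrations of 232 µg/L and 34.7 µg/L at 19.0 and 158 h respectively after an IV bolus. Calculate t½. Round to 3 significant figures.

k = ln(C₁/C₂) / (t₂ − t₁) = ln(232/34.7) / (158 − 19.0)
  = 1.900 / 139.0 = 0.01367 h⁻¹
t½ = ln 2 / k = ln 2 / 0.01367 ≈ 50.7 hours

50.7 hours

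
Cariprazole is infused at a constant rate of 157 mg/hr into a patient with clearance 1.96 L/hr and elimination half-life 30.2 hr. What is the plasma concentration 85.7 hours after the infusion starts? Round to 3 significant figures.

Css = rate / CL = 157 / 1.96 = 80.10 mg/L
k = ln 2 / 30.2 = 0.02295 hr⁻¹
C(t) = Css (1 − e^(−kt)) = 80.10 × (1 − e^(−1.967)) = 80.10 × 0.8601 ≈ 68.9 mg/L

68.9 mg/L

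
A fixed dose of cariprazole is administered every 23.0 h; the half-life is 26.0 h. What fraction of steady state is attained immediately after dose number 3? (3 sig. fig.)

k = ln 2 / 26.0 = 0.02666 h⁻¹
f_n = 1 − e^(−nkτ) = 1 − e^(−3 × 0.02666 × 23.0) = 1 − e^(−1.840) = 1 − 0.1589 ≈ 0.841

0.841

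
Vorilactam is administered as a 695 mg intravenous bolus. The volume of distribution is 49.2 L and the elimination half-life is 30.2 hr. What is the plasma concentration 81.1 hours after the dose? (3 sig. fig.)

2.20 µg/mL

C₀ = dose / V = 695 / 49.2 = 14.13 µg/mL
k = ln 2 / 30.2 = 0.02295 hr⁻¹
C(t) = C₀ e^(−kt) = 14.13 × e^(−0.02295 × 81.1) = 14.13 × e^(−1.861) = 14.13 × 0.1555 ≈ 2.20 µg/mL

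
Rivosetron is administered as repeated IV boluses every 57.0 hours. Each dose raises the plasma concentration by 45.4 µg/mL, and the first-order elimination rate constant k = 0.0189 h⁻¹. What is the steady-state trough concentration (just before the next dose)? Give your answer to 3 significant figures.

Fraction remaining after one interval: e^(−kτ) = e^(−0.01890 × 57.0) = 0.3405
R = 1 / (1 − 0.3405) = 1.516
Css,max = 45.4 × 1.516 = 68.84 µg/mL
Css,min = Css,max × e^(−kτ) = 68.84 × 0.3405 ≈ 23.4 µg/mL

23.4 µg/mL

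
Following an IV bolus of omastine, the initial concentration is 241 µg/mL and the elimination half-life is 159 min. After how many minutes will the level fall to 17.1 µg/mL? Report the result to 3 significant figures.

k = ln 2 / 159 = 0.004359 min⁻¹
C(t) = C₀ e^(−kt)  ⇒  t = ln(C₀/C) / k
t = ln(241/17.1) / 0.004359 = 2.646 / 0.004359 ≈ 607 minutes

607 minutes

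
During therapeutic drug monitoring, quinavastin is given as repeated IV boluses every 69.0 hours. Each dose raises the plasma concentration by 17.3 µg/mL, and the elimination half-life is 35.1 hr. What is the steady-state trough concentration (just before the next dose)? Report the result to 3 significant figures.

5.95 µg/mL

k = ln 2 / 35.1 = 0.01975 hr⁻¹
Fraction remaining after one interval: e^(−kτ) = e^(−0.01975 × 69.0) = 0.2560
R = 1 / (1 − 0.2560) = 1.344
Css,max = 17.3 × 1.344 = 23.25 µg/mL
Css,min = Css,max × e^(−kτ) = 23.25 × 0.2560 ≈ 5.95 µg/mL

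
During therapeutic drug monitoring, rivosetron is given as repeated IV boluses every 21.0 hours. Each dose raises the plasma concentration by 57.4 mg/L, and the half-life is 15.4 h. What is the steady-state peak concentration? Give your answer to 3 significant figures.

93.9 mg/L

k = ln 2 / 15.4 = 0.04501 h⁻¹
Fraction remaining after one interval: e^(−kτ) = e^(−0.04501 × 21.0) = 0.3886
R = 1 / (1 − 0.3886) = 1.636
Css,max = 57.4 × 1.636 ≈ 93.9 mg/L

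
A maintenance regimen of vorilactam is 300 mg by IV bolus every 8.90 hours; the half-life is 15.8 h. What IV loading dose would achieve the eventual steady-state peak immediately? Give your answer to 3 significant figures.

k = ln 2 / 15.8 = 0.04387 h⁻¹
Accumulation ratio R = 1 / (1 − e^(−kτ)) = 1 / (1 − e^(−0.04387×8.90)) = 1 / (1 − 0.6768) = 3.094
Loading dose = maintenance dose × R = 300 × 3.094 ≈ 928 mg

928 mg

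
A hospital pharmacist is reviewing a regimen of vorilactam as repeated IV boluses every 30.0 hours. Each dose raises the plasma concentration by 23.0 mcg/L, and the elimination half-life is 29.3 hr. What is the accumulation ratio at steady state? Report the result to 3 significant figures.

1.97

k = ln 2 / 29.3 = 0.02366 hr⁻¹
Fraction remaining after one interval: e^(−kτ) = e^(−0.02366 × 30.0) = 0.4918
R = 1 / (1 − 0.4918) = 1 / 0.5082 ≈ 1.97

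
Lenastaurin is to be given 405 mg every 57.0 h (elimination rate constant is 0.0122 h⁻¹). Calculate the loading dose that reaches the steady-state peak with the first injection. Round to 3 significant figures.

Accumulation ratio R = 1 / (1 − e^(−kτ)) = 1 / (1 − e^(−0.01220×57.0)) = 1 / (1 − 0.4989) = 1.996
Loading dose = maintenance dose × R = 405 × 1.996 ≈ 808 mg

808 mg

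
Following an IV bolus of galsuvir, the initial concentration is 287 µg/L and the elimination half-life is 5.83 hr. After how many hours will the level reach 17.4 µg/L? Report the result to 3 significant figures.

23.6 hours

k = ln 2 / 5.83 = 0.1189 hr⁻¹
C(t) = C₀ e^(−kt)  ⇒  t = ln(C₀/C) / k
t = ln(287/17.4) / 0.1189 = 2.803 / 0.1189 ≈ 23.6 hours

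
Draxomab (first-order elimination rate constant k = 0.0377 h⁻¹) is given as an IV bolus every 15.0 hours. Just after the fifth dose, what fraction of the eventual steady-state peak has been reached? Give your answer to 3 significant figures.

f_n = 1 − e^(−nkτ) = 1 − e^(−5 × 0.03770 × 15.0) = 1 − e^(−2.828) = 1 − 0.05916 ≈ 0.941

0.941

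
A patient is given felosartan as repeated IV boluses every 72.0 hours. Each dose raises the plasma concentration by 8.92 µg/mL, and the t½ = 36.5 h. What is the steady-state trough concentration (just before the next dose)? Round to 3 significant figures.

k = ln 2 / 36.5 = 0.01899 h⁻¹
Fraction remaining after one interval: e^(−kτ) = e^(−0.01899 × 72.0) = 0.2548
R = 1 / (1 − 0.2548) = 1.342
Css,max = 8.92 × 1.342 = 11.97 µg/mL
Css,min = Css,max × e^(−kτ) = 11.97 × 0.2548 ≈ 3.05 µg/mL

3.05 µg/mL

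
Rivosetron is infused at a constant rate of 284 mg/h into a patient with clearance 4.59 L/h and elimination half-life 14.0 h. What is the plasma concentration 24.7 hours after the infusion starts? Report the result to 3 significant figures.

Css = rate / CL = 284 / 4.59 = 61.87 mg/L
k = ln 2 / 14.0 = 0.04951 h⁻¹
C(t) = Css (1 − e^(−kt)) = 61.87 × (1 − e^(−1.223)) = 61.87 × 0.7056 ≈ 43.7 mg/L

43.7 mg/L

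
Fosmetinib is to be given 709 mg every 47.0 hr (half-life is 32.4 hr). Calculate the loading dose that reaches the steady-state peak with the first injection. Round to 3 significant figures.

k = ln 2 / 32.4 = 0.02139 hr⁻¹
Accumulation ratio R = 1 / (1 − e^(−kτ)) = 1 / (1 − e^(−0.02139×47.0)) = 1 / (1 − 0.3659) = 1.577
Loading dose = maintenance dose × R = 709 × 1.577 ≈ 1120 mg

1120 mg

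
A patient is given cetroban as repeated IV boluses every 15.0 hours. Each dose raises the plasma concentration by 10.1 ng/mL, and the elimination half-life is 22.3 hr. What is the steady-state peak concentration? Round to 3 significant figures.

k = ln 2 / 22.3 = 0.03108 hr⁻¹
Fraction remaining after one interval: e^(−kτ) = e^(−0.03108 × 15.0) = 0.6274
R = 1 / (1 − 0.6274) = 2.684
Css,max = 10.1 × 2.684 ≈ 27.1 ng/mL

27.1 ng/mL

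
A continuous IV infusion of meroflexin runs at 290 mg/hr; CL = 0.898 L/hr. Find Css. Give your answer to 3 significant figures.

323 µg/mL

Css = infusion rate / CL = 290 / 0.898 ≈ 323 µg/mL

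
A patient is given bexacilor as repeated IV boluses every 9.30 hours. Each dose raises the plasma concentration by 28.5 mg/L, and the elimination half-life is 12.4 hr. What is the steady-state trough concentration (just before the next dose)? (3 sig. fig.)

41.8 mg/L

k = ln 2 / 12.4 = 0.05590 hr⁻¹
Fraction remaining after one interval: e^(−kτ) = e^(−0.05590 × 9.30) = 0.5946
R = 1 / (1 − 0.5946) = 2.467
Css,max = 28.5 × 2.467 = 70.30 mg/L
Css,min = Css,max × e^(−kτ) = 70.30 × 0.5946 ≈ 41.8 mg/L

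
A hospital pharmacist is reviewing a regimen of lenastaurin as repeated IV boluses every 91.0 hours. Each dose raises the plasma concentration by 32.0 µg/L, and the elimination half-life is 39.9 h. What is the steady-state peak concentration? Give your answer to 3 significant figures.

k = ln 2 / 39.9 = 0.01737 h⁻¹
Fraction remaining after one interval: e^(−kτ) = e^(−0.01737 × 91.0) = 0.2058
R = 1 / (1 − 0.2058) = 1.259
Css,max = 32.0 × 1.259 ≈ 40.3 µg/L

40.3 µg/L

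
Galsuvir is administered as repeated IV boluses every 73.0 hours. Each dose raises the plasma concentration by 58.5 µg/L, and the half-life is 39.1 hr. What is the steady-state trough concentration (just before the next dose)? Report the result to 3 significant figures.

k = ln 2 / 39.1 = 0.01773 hr⁻¹
Fraction remaining after one interval: e^(−kτ) = e^(−0.01773 × 73.0) = 0.2741
R = 1 / (1 − 0.2741) = 1.378
Css,max = 58.5 × 1.378 = 80.59 µg/L
Css,min = Css,max × e^(−kτ) = 80.59 × 0.2741 ≈ 22.1 µg/L

22.1 µg/L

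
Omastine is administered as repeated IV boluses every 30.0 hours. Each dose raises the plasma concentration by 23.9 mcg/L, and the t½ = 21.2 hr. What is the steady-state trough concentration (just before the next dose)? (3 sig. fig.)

14.3 mcg/L

k = ln 2 / 21.2 = 0.03270 hr⁻¹
Fraction remaining after one interval: e^(−kτ) = e^(−0.03270 × 30.0) = 0.3750
R = 1 / (1 − 0.3750) = 1.600
Css,max = 23.9 × 1.600 = 38.24 mcg/L
Css,min = Css,max × e^(−kτ) = 38.24 × 0.3750 ≈ 14.3 mcg/L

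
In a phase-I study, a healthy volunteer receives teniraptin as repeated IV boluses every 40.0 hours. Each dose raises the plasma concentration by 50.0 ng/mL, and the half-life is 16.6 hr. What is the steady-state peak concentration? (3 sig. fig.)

61.6 ng/mL

k = ln 2 / 16.6 = 0.04176 hr⁻¹
Fraction remaining after one interval: e^(−kτ) = e^(−0.04176 × 40.0) = 0.1882
R = 1 / (1 − 0.1882) = 1.232
Css,max = 50.0 × 1.232 ≈ 61.6 ng/mL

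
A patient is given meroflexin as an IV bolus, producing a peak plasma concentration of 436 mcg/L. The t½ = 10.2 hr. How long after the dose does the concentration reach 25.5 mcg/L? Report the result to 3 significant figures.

k = ln 2 / 10.2 = 0.06796 hr⁻¹
C(t) = C₀ e^(−kt)  ⇒  t = ln(C₀/C) / k
t = ln(436/25.5) / 0.06796 = 2.839 / 0.06796 ≈ 41.8 hours

41.8 hours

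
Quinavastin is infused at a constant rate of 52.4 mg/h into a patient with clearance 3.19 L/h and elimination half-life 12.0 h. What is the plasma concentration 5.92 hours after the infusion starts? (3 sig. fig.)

Css = rate / CL = 52.4 / 3.19 = 16.43 µg/mL
k = ln 2 / 12.0 = 0.05776 h⁻¹
C(t) = Css (1 − e^(−kt)) = 16.43 × (1 − e^(−0.3420)) = 16.43 × 0.2896 ≈ 4.76 µg/mL

4.76 µg/mL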